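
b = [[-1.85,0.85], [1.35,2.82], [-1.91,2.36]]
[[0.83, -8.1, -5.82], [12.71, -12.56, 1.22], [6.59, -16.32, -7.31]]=b @ [[1.33, 1.91, 2.74], [3.87, -5.37, -0.88]]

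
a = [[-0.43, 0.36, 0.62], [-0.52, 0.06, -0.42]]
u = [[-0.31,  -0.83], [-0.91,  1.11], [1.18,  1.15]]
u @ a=[[0.56, -0.16, 0.16], [-0.19, -0.26, -1.03], [-1.11, 0.49, 0.25]]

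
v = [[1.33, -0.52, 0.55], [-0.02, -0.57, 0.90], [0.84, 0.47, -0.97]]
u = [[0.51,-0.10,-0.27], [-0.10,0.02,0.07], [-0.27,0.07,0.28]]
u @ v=[[0.45, -0.34, 0.45], [-0.07, 0.07, -0.1], [-0.13, 0.23, -0.36]]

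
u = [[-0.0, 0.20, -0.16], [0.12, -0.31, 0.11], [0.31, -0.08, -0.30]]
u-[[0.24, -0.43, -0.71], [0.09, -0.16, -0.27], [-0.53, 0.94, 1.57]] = [[-0.24, 0.63, 0.55], [0.03, -0.15, 0.38], [0.84, -1.02, -1.87]]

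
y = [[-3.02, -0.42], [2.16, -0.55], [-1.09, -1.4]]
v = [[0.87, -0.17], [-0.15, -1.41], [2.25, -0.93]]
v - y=[[3.89, 0.25],[-2.31, -0.86],[3.34, 0.47]]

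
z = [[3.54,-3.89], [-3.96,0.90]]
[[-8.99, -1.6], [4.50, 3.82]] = z@ [[-0.77, -1.1], [1.61, -0.59]]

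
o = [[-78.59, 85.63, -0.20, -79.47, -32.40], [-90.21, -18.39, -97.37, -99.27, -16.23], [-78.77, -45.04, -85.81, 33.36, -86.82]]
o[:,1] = [85.63, -18.39, -45.04]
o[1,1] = -18.39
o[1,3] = -99.27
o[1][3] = -99.27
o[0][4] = -32.4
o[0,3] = -79.47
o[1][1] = -18.39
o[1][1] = -18.39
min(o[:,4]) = -86.82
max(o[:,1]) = 85.63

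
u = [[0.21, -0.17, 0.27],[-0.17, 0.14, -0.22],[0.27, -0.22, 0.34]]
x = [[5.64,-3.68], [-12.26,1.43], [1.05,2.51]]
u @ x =[[3.55, -0.34], [-2.91, 0.27], [4.58, -0.45]]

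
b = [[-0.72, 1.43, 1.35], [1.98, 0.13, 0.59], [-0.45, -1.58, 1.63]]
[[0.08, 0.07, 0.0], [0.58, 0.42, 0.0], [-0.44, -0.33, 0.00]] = b@ [[0.28, 0.20, 0.0], [0.20, 0.15, 0.00], [0.00, 0.0, 0.0]]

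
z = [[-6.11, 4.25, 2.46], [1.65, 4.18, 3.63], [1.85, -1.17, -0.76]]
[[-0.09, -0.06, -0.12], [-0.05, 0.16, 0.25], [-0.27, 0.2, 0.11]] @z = [[0.23,  -0.49,  -0.35], [1.03,  0.16,  0.27], [2.18,  -0.44,  -0.02]]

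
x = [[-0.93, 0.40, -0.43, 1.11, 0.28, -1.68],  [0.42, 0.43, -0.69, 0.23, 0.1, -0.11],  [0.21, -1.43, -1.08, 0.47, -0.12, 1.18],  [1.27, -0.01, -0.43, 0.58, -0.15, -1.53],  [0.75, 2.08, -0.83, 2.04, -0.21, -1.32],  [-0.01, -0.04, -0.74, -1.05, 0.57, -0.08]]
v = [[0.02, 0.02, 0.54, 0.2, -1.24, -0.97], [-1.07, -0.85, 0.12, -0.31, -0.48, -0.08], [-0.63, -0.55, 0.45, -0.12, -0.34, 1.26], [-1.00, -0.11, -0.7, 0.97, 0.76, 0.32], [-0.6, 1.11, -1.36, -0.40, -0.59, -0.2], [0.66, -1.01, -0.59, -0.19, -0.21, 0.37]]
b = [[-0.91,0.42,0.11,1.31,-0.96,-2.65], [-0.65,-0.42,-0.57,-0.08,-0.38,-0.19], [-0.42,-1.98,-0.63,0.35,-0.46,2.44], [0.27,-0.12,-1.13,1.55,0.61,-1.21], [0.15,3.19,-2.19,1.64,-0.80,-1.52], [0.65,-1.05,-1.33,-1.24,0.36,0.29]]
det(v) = 9.96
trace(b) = -0.92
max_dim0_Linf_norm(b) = 3.19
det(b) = 41.13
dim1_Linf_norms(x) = [1.68, 0.69, 1.43, 1.53, 2.08, 1.05]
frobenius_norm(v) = 4.10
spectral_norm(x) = 4.20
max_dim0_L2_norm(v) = 1.83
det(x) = 0.13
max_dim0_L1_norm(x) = 5.9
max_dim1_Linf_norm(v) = 1.36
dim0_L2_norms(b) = [1.39, 3.95, 2.93, 2.91, 1.56, 4.11]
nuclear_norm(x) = 10.88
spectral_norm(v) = 2.21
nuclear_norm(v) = 9.48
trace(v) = 0.37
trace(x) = -1.29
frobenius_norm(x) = 5.40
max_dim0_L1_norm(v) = 3.98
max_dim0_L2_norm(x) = 2.88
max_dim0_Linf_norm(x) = 2.08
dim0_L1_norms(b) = [3.05, 7.18, 5.96, 6.17, 3.57, 8.3]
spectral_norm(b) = 5.75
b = v + x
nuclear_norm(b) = 14.93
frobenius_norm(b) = 7.34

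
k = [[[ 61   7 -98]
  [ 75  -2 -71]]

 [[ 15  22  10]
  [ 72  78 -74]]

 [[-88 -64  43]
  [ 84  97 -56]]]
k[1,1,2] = -74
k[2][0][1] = -64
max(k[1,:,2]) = 10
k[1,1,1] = 78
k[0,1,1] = -2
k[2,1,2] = -56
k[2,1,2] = -56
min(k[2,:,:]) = -88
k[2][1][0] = 84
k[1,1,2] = -74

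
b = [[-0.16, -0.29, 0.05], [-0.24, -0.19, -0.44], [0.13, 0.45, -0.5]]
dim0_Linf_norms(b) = [0.24, 0.45, 0.5]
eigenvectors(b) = [[-0.83+0.00j,  (0.26-0.23j),  (0.26+0.23j)], [0.50+0.00j,  -0.20-0.56j,  (-0.2+0.56j)], [(0.24+0j),  (-0.73+0j),  -0.73-0.00j]]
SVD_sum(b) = [[-0.03, -0.14, 0.19], [0.03, 0.12, -0.15], [0.1, 0.41, -0.54]] + [[-0.13, -0.15, -0.14], [-0.27, -0.31, -0.29], [0.03, 0.04, 0.04]] + [[0.00, -0.0, -0.00], [-0.00, 0.00, 0.00], [0.00, -0.00, -0.0]]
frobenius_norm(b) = 0.93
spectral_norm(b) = 0.75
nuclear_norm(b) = 1.30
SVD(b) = [[-0.32,-0.43,0.85], [0.26,-0.9,-0.35], [0.91,0.11,0.4]] @ diag([0.7485670781997529, 0.5554697552254508, 0.0008249031841426198]) @ [[0.14, 0.60, -0.78], [0.54, 0.62, 0.57], [0.83, -0.5, -0.24]]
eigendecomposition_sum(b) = [[0j, (-0+0j), 0.00+0.00j], [-0.00+0.00j, 0.00+0.00j, -0.00+0.00j], [-0.00+0.00j, 0.00+0.00j, (-0+0j)]] + [[-0.08-0.04j, -0.14-0.00j, 0.02-0.15j], [(-0.12+0.1j), -0.10+0.23j, (-0.22-0.14j)], [(0.07+0.18j), 0.22+0.20j, (-0.25+0.2j)]] + [[(-0.08+0.04j), -0.14+0.00j, (0.02+0.15j)], [-0.12-0.10j, (-0.1-0.23j), -0.22+0.14j], [(0.07-0.18j), 0.22-0.20j, -0.25-0.20j]]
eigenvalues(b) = [0j, (-0.43+0.38j), (-0.43-0.38j)]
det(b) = 0.00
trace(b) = -0.85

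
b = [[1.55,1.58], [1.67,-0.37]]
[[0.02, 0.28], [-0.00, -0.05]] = b@ [[0.00, 0.01], [0.01, 0.17]]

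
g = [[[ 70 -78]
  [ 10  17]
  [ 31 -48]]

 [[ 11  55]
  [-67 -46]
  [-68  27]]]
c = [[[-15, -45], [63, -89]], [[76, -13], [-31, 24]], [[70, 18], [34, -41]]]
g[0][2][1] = -48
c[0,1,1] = -89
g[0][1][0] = 10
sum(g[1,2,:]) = -41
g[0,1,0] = 10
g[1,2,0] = -68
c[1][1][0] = -31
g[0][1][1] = 17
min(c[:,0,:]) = -45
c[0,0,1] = -45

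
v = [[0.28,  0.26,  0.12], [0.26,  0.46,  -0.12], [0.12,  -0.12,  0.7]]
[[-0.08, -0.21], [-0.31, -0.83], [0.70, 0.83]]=v @ [[-0.97, 1.04], [0.18, -2.22], [1.19, 0.63]]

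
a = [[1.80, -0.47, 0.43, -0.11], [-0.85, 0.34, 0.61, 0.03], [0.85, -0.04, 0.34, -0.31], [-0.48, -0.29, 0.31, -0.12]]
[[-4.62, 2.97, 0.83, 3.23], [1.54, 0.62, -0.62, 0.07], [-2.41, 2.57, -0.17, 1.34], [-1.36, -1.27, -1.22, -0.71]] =a@[[-1.07, 2.04, 0.99, 1.68], [3.88, 3.52, 1.07, 0.77], [-1.28, 1.95, -0.36, 1.91], [2.95, -1.01, 2.72, 2.28]]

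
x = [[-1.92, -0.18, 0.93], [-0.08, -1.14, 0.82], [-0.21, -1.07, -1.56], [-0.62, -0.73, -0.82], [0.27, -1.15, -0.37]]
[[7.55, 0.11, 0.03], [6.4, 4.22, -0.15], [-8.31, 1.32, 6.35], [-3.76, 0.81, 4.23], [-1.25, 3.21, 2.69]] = x@[[-0.83, 0.75, -1.17], [-1.10, -2.97, -1.74], [6.19, 1.09, -2.72]]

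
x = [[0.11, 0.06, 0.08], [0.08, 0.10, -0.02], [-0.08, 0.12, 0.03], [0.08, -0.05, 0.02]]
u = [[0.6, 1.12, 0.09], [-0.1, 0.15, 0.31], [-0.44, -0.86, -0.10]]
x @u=[[0.02, 0.06, 0.02], [0.05, 0.12, 0.04], [-0.07, -0.1, 0.03], [0.04, 0.06, -0.01]]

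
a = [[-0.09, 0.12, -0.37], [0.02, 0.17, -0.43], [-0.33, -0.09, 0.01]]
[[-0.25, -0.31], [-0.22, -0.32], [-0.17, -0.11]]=a@[[0.73, 0.46], [-0.72, -0.42], [0.27, 0.6]]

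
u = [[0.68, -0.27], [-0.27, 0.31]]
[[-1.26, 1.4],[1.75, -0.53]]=u @ [[0.59,  2.12],[6.17,  0.14]]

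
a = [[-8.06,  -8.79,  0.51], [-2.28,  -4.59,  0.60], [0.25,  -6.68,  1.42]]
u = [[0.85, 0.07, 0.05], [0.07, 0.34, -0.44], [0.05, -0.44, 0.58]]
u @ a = [[-7.0, -8.13, 0.55], [-1.45, 0.76, -0.39], [0.75, -2.29, 0.59]]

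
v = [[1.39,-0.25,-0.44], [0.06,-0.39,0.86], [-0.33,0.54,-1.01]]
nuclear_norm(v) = 3.00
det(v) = 0.00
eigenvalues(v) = [1.46, -1.47, -0.0]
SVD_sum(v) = [[-0.01, 0.05, -0.10], [0.12, -0.40, 0.84], [-0.15, 0.50, -1.05]] + [[1.4, -0.3, -0.34], [-0.06, 0.01, 0.02], [-0.18, 0.04, 0.04]] + [[-0.0, -0.0, -0.00], [-0.0, -0.00, -0.00], [-0.00, -0.0, -0.00]]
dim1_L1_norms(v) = [2.08, 1.31, 1.88]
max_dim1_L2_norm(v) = 1.48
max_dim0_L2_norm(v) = 1.43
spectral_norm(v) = 1.51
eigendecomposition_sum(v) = [[1.40, -0.29, -0.35],[-0.05, 0.01, 0.01],[-0.2, 0.04, 0.05]] + [[-0.01, 0.04, -0.09], [0.11, -0.40, 0.85], [-0.13, 0.5, -1.06]] + [[-0.00, -0.0, -0.00], [-0.0, -0.00, -0.00], [-0.00, -0.00, -0.0]]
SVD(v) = [[0.07, 0.99, 0.11], [-0.62, -0.04, 0.78], [0.78, -0.13, 0.62]] @ diag([1.5127006328590031, 1.488568704887077, 7.860522107240376e-05]) @ [[-0.13,0.43,-0.89], [0.95,-0.2,-0.23], [-0.28,-0.88,-0.38]]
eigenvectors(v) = [[-0.99, -0.07, 0.28],[0.03, 0.62, 0.88],[0.14, -0.78, 0.38]]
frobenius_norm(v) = 2.12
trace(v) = -0.01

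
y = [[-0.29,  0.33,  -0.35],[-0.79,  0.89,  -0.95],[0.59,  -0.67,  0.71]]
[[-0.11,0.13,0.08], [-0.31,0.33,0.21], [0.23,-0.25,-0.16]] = y@ [[0.72, 0.11, -0.17], [0.11, 0.73, 0.24], [-0.17, 0.24, 0.14]]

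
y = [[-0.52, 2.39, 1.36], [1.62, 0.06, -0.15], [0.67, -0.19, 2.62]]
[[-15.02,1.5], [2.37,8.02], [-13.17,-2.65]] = y @ [[1.06, 4.66], [-2.92, 2.78], [-5.51, -2.0]]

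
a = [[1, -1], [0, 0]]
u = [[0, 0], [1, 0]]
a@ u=[[-1, 0], [0, 0]]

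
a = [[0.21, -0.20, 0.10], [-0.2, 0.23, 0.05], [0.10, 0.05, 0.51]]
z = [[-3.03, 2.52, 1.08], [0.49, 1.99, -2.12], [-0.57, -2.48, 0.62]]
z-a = [[-3.24, 2.72, 0.98], [0.69, 1.76, -2.17], [-0.67, -2.53, 0.11]]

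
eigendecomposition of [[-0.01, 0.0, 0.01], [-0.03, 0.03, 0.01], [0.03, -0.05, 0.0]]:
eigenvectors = [[-0.26+0.00j, (0.65+0j), 0.65-0.00j], [(0.31+0j), 0.46-0.03j, 0.46+0.03j], [-0.91+0.00j, (0.47+0.37j), 0.47-0.37j]]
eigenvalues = [(0.03+0j), (-0+0.01j), (-0-0.01j)]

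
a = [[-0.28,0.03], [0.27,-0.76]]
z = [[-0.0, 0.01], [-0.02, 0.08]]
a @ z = [[-0.00, -0.00], [0.02, -0.06]]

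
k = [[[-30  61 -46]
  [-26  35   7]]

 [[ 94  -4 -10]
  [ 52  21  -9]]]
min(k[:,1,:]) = -26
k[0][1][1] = 35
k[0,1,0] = -26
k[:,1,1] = [35, 21]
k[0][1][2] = 7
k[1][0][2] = -10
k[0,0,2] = -46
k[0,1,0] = -26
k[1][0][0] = 94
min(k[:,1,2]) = -9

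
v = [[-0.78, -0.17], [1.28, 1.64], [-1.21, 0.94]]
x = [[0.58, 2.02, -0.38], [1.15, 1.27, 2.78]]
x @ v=[[2.59,2.86],[-2.64,4.50]]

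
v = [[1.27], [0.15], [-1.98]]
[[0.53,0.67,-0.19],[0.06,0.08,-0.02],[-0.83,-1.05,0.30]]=v @ [[0.42,0.53,-0.15]]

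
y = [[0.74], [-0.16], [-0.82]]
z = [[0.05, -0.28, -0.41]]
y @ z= [[0.04, -0.21, -0.30], [-0.01, 0.04, 0.07], [-0.04, 0.23, 0.34]]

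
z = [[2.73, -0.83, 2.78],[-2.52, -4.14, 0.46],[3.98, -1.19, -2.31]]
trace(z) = -3.72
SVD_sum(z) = [[1.75, 0.54, -0.31], [-3.44, -1.06, 0.62], [3.57, 1.1, -0.64]] + [[0.6, -1.82, 0.20], [0.99, -3.0, 0.33], [0.66, -2.0, 0.22]] + [[0.38, 0.45, 2.89],[-0.06, -0.08, -0.49],[-0.25, -0.29, -1.89]]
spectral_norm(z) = 5.59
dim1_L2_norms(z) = [3.98, 4.87, 4.75]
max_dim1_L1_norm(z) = 7.48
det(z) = 85.06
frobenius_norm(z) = 7.88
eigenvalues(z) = [(4.65+0j), (-4.19+0.88j), (-4.19-0.88j)]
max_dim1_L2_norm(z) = 4.87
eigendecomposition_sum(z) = [[(3.64-0j),(-0.54-0j),1.42-0.00j], [-0.93+0.00j,(0.14+0j),-0.36+0.00j], [2.24-0.00j,(-0.33-0j),0.87-0.00j]] + [[-0.46+0.09j, (-0.15+0.5j), 0.68+0.07j],  [(-0.8-1.73j), (-2.14-0.09j), (0.41+2.77j)],  [(0.87-0.87j), (-0.43-1.32j), -1.59+0.87j]] + [[(-0.46-0.09j), -0.15-0.50j, 0.68-0.07j], [(-0.8+1.73j), -2.14+0.09j, (0.41-2.77j)], [0.87+0.87j, -0.43+1.32j, (-1.59-0.87j)]]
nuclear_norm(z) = 13.42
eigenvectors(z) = [[0.83+0.00j, -0.05+0.19j, -0.05-0.19j],[-0.21+0.00j, (-0.82+0j), -0.82-0.00j],[0.51+0.00j, (-0.19-0.5j), -0.19+0.50j]]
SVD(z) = [[-0.33, -0.45, -0.83], [0.65, -0.74, 0.14], [-0.68, -0.5, 0.54]] @ diag([5.585637283686013, 4.275353093609678, 3.561798992090782]) @ [[-0.94, -0.29, 0.17], [-0.31, 0.94, -0.10], [-0.13, -0.15, -0.98]]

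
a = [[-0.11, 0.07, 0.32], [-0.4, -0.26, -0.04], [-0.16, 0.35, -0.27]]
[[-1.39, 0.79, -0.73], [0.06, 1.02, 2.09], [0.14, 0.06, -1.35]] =a@[[1.31, -2.75, -1.39],[-1.72, 0.07, -5.66],[-3.52, 1.51, -1.53]]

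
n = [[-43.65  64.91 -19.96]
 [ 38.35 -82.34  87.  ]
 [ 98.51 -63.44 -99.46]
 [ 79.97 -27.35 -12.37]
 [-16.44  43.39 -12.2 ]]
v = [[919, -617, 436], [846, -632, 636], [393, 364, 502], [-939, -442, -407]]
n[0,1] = 64.91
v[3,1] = -442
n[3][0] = 79.97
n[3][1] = -27.35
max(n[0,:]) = 64.91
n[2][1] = -63.44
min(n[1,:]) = -82.34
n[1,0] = 38.35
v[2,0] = 393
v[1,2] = 636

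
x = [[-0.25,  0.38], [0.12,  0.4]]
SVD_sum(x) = [[-0.08, 0.41], [-0.07, 0.36]] + [[-0.17, -0.03], [0.19, 0.04]]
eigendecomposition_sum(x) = [[-0.29, 0.15], [0.05, -0.03]] + [[0.04,0.23], [0.07,0.43]]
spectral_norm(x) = 0.56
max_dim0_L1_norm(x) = 0.78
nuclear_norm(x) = 0.82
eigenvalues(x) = [-0.31, 0.46]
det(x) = -0.15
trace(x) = 0.15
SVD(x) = [[0.75, 0.66], [0.66, -0.75]] @ diag([0.5601137968694545, 0.2599471764733818]) @ [[-0.19, 0.98], [-0.98, -0.19]]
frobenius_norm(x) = 0.62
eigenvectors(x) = [[-0.99, -0.47], [0.17, -0.88]]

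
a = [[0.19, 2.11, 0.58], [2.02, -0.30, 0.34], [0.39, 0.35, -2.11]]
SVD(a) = [[-0.75, -0.57, -0.33], [0.02, 0.48, -0.88], [0.66, -0.66, -0.35]] @ diag([2.278164740670136, 2.096410564179378, 2.0621173974253937]) @ [[0.07,-0.59,-0.80], [0.29,-0.76,0.58], [-0.95,-0.27,0.12]]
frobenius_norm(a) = 3.72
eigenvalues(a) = [2.11, -2.13, -2.2]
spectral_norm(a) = 2.28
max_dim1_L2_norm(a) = 2.2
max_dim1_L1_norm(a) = 2.88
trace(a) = -2.22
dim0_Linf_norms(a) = [2.02, 2.11, 2.11]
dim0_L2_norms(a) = [2.07, 2.16, 2.21]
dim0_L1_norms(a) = [2.6, 2.76, 3.03]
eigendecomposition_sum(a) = [[1.16, 1.05, 0.24], [1.00, 0.91, 0.21], [0.19, 0.17, 0.04]] + [[-0.62, 1.19, -2.49], [0.69, -1.33, 2.78], [-0.04, 0.08, -0.17]] + [[-0.35, -0.13, 2.82], [0.33, 0.13, -2.65], [0.24, 0.09, -1.98]]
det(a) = 9.85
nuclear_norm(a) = 6.44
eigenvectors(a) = [[-0.75, -0.67, -0.65], [-0.65, 0.74, 0.61], [-0.12, -0.05, 0.45]]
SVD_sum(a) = [[-0.11, 1.01, 1.37], [0.0, -0.02, -0.03], [0.10, -0.90, -1.21]] + [[-0.35, 0.91, -0.7], [0.3, -0.77, 0.59], [-0.40, 1.05, -0.81]] + [[0.65, 0.19, -0.08], [1.72, 0.49, -0.22], [0.69, 0.2, -0.09]]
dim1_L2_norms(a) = [2.2, 2.07, 2.17]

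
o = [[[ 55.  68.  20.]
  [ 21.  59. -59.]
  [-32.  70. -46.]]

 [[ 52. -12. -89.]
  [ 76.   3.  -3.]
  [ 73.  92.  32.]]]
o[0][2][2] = -46.0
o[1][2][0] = 73.0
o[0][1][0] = 21.0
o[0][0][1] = 68.0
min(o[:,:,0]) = -32.0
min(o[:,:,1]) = -12.0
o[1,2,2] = 32.0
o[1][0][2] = -89.0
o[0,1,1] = 59.0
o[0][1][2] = -59.0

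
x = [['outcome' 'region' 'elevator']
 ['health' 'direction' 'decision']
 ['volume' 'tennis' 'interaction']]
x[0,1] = 'region'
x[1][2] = 'decision'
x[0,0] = 'outcome'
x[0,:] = ['outcome', 'region', 'elevator']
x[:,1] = ['region', 'direction', 'tennis']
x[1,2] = 'decision'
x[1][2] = 'decision'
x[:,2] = ['elevator', 'decision', 'interaction']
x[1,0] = 'health'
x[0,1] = 'region'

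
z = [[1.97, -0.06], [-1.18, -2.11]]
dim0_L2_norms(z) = [2.3, 2.11]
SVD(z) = [[-0.54, 0.84],[0.84, 0.54]] @ diag([2.696493122529433, 1.5677770377676368]) @ [[-0.76, -0.64], [0.64, -0.76]]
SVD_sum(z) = [[1.12, 0.95], [-1.73, -1.46]] + [[0.85,-1.01], [0.55,-0.65]]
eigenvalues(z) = [1.99, -2.13]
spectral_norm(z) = 2.70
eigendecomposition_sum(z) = [[1.98, -0.03],[-0.57, 0.01]] + [[-0.01, -0.03],  [-0.61, -2.12]]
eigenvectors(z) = [[0.96, 0.01], [-0.28, 1.00]]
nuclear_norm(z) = 4.26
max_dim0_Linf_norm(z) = 2.11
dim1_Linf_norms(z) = [1.97, 2.11]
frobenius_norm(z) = 3.12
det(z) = -4.23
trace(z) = -0.14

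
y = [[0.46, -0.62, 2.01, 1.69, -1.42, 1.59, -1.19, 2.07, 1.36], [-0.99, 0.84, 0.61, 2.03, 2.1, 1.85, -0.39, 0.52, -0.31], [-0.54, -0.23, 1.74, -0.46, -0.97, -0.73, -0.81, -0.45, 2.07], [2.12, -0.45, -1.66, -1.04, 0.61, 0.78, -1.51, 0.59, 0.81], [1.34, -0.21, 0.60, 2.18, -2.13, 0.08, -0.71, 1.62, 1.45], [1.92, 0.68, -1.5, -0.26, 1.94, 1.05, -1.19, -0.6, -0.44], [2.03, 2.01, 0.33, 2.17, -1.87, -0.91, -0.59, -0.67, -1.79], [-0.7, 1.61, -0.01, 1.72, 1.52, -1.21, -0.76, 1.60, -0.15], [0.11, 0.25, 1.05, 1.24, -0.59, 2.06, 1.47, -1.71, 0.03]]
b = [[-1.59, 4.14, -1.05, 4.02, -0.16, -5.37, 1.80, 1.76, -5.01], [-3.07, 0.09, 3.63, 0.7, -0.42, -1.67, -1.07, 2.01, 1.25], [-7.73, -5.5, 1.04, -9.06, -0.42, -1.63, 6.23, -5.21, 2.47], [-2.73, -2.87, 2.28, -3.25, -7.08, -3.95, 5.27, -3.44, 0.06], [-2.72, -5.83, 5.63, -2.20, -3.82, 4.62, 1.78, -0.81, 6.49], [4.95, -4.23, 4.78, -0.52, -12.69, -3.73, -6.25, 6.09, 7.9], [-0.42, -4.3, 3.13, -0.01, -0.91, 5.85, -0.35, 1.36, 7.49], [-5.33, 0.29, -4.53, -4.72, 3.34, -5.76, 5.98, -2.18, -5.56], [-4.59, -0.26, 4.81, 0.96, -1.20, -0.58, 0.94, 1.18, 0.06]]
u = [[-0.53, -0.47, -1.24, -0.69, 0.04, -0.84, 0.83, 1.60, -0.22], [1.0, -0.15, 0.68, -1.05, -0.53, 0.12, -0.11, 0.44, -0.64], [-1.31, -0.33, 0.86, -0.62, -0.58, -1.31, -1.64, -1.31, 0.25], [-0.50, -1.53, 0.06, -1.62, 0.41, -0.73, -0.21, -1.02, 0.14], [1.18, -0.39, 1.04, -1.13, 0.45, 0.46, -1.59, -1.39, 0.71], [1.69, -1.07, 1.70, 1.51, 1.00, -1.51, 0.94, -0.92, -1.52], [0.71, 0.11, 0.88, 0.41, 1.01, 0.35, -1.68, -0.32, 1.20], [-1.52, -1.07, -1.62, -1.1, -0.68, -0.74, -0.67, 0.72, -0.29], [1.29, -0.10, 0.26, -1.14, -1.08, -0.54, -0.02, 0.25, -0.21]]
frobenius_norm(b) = 37.57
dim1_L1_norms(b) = [24.9, 13.91, 39.29, 30.93, 33.9, 51.14, 23.82, 37.69, 14.58]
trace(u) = -3.67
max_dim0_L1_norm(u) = 9.73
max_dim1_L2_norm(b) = 19.47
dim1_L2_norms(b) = [9.86, 5.73, 15.75, 11.7, 12.64, 19.47, 11.03, 13.68, 7.02]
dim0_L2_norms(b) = [12.68, 11.23, 11.34, 11.73, 15.48, 12.36, 12.25, 9.58, 14.98]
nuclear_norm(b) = 80.33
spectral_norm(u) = 5.01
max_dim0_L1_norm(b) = 36.29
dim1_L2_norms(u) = [2.55, 1.87, 3.08, 2.65, 3.05, 4.06, 2.64, 3.06, 2.15]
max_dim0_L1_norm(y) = 13.15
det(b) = 46194.42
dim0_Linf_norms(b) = [7.73, 5.83, 5.63, 9.06, 12.69, 5.85, 6.25, 6.09, 7.9]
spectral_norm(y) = 6.34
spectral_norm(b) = 24.83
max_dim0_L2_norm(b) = 15.48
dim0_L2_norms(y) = [4.01, 2.92, 3.74, 4.72, 4.71, 3.84, 3.08, 3.74, 3.52]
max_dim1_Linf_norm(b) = 12.69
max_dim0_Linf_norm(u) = 1.7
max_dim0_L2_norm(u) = 3.46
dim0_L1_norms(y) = [10.21, 6.9, 9.51, 12.79, 13.15, 10.26, 8.62, 9.83, 8.41]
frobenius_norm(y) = 11.57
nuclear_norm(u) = 21.11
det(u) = -78.97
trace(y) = 1.96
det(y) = -569.51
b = u @ y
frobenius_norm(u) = 8.56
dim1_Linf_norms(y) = [2.07, 2.1, 2.07, 2.12, 2.18, 1.94, 2.17, 1.72, 2.06]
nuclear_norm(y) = 28.95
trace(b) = -13.73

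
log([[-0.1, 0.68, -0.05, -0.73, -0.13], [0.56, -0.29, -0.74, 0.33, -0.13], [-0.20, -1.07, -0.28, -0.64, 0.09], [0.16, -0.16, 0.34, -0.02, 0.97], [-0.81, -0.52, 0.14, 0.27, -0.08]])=[[0.46+0.27j, 0.44-0.94j, -0.31-0.69j, (-1.11+0.07j), (1.48-0.08j)],  [(-0.32-0.48j), -0.08+1.71j, 0.16+1.25j, 0.28-0.12j, -0.52+0.14j],  [0.84-0.45j, 0.75+1.60j, 1.17j, -0.76-0.11j, (1.56+0.13j)],  [1.42+0.01j, 0.08-0.04j, (0.8-0.03j), 0.00+0.00j, (1.24-0j)],  [(-1.69+0.02j), (-0.92-0.07j), (-0.09-0.05j), -0.73+0.01j, (-1.08-0.01j)]]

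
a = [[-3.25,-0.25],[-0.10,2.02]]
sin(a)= [[0.11, -0.04],[-0.01, 0.90]]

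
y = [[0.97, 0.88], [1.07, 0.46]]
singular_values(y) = [1.73, 0.29]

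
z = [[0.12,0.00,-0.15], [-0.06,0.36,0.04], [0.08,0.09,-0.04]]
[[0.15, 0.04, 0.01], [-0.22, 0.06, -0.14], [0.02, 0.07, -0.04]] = z @ [[0.54, 0.78, -0.16],[-0.46, 0.27, -0.39],[-0.58, 0.33, -0.18]]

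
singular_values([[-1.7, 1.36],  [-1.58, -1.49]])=[2.32, 2.02]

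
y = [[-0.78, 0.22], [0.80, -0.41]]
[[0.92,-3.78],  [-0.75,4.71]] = y @[[-1.48, 3.57],[-1.07, -4.51]]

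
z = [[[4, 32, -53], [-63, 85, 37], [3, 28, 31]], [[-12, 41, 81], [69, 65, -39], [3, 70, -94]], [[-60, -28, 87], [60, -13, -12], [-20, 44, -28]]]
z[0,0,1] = 32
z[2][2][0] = -20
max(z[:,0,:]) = 87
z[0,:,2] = [-53, 37, 31]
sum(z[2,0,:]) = -1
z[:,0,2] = [-53, 81, 87]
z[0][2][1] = 28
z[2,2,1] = 44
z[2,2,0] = -20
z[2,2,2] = -28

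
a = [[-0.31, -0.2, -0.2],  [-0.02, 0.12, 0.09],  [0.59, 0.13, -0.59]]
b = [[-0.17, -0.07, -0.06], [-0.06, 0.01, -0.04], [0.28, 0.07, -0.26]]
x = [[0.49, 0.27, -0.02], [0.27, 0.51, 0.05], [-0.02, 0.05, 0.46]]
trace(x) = 1.46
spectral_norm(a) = 0.85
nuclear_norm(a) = 1.36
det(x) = 0.08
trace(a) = -0.78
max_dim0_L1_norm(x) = 0.83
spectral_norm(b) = 0.40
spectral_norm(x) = 0.77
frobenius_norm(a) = 0.96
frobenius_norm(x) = 0.93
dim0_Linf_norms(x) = [0.49, 0.51, 0.46]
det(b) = 0.00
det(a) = 0.03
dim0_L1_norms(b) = [0.51, 0.15, 0.36]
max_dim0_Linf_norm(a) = 0.59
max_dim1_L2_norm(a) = 0.84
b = x @ a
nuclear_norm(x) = 1.46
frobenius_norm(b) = 0.44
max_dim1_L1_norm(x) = 0.83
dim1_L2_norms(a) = [0.42, 0.15, 0.84]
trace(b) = -0.42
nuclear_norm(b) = 0.61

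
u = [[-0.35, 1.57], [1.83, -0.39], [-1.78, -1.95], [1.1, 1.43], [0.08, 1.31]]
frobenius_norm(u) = 4.25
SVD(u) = [[0.29,0.55], [0.22,-0.76], [-0.73,0.12], [0.50,-0.01], [0.30,0.32]] @ diag([3.61580178777166, 2.227706765161713]) @ [[0.6,  0.8], [-0.80,  0.60]]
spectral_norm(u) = 3.62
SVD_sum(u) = [[0.63, 0.84], [0.47, 0.63], [-1.57, -2.11], [1.08, 1.45], [0.66, 0.88]] + [[-0.98, 0.73], [1.36, -1.02], [-0.21, 0.16], [0.02, -0.02], [-0.58, 0.43]]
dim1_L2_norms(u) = [1.61, 1.87, 2.64, 1.8, 1.31]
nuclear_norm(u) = 5.84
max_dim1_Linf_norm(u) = 1.95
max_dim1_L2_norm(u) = 2.64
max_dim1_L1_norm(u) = 3.73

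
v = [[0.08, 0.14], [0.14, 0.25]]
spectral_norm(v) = 0.33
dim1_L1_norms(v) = [0.22, 0.39]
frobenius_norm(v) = 0.33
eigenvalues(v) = [0.0, 0.33]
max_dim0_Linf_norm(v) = 0.25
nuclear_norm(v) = 0.33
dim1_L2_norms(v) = [0.16, 0.29]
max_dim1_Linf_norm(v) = 0.25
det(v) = 0.00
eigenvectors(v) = [[-0.87, -0.49], [0.49, -0.87]]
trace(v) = 0.33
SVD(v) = [[-0.49,  -0.87],  [-0.87,  0.49]] @ diag([0.32878339354159203, 0.0012166064584079755]) @ [[-0.49, -0.87], [-0.87, 0.49]]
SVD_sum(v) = [[0.08,0.14], [0.14,0.25]] + [[0.00, -0.00], [-0.0, 0.0]]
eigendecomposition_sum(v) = [[0.00, -0.0], [-0.0, 0.00]] + [[0.08, 0.14], [0.14, 0.25]]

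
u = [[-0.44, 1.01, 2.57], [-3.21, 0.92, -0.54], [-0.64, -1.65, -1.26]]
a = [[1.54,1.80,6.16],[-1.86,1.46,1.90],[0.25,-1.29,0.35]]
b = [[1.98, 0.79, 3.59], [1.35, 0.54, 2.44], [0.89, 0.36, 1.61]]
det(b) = 0.00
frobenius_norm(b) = 5.39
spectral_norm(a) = 6.86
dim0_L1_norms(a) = [3.65, 4.55, 8.41]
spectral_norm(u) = 3.42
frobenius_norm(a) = 7.39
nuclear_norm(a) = 10.48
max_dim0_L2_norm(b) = 4.63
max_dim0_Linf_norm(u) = 3.21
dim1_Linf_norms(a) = [6.16, 1.9, 1.29]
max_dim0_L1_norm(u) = 4.37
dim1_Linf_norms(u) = [2.57, 3.21, 1.65]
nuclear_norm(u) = 7.83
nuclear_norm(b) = 5.39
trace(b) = 4.13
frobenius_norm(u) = 4.90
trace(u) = -0.78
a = b + u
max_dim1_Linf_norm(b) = 3.59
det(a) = 19.12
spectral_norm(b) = 5.39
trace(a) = 3.35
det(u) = 12.29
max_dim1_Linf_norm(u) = 3.21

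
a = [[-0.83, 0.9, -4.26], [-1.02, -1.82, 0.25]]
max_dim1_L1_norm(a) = 5.99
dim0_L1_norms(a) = [1.85, 2.72, 4.51]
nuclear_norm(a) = 6.51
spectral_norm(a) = 4.46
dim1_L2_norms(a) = [4.43, 2.1]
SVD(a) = [[-0.99,0.12],[0.12,0.99]] @ diag([4.457521263328613, 2.0475117061871178]) @ [[0.16, -0.25, 0.96], [-0.54, -0.83, -0.13]]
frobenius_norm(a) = 4.91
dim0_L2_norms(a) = [1.32, 2.03, 4.27]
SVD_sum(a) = [[-0.70,1.10,-4.23], [0.08,-0.13,0.51]] + [[-0.13, -0.2, -0.03], [-1.1, -1.69, -0.26]]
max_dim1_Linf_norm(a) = 4.26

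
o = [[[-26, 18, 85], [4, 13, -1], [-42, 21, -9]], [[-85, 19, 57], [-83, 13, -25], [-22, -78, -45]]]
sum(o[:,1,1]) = 26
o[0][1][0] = 4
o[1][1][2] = -25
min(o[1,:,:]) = -85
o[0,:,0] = [-26, 4, -42]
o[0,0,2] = 85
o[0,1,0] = 4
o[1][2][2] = -45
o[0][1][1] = 13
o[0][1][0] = 4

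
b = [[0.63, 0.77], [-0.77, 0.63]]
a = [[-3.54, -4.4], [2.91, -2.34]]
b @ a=[[0.01, -4.57], [4.56, 1.91]]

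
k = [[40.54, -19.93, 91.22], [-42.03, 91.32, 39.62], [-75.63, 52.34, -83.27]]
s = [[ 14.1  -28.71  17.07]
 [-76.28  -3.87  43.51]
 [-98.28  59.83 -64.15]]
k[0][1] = -19.93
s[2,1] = 59.83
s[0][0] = 14.1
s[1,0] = -76.28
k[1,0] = -42.03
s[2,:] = [-98.28, 59.83, -64.15]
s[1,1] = -3.87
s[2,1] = 59.83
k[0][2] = 91.22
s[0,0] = 14.1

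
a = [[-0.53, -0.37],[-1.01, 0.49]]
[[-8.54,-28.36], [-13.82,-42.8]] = a @ [[14.68,  46.94], [2.05,  9.41]]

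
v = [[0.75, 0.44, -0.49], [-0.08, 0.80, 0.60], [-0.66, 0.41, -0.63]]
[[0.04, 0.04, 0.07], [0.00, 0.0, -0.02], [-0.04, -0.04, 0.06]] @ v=[[-0.02,0.08,-0.04], [0.01,-0.01,0.01], [-0.07,-0.03,-0.04]]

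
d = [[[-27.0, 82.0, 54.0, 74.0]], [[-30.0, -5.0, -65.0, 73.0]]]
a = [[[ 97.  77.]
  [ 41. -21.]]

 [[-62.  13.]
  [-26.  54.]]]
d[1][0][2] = -65.0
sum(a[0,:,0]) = 138.0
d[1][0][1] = -5.0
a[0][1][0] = 41.0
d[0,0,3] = 74.0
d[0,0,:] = [-27.0, 82.0, 54.0, 74.0]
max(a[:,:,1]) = 77.0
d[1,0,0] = -30.0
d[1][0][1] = -5.0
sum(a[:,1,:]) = 48.0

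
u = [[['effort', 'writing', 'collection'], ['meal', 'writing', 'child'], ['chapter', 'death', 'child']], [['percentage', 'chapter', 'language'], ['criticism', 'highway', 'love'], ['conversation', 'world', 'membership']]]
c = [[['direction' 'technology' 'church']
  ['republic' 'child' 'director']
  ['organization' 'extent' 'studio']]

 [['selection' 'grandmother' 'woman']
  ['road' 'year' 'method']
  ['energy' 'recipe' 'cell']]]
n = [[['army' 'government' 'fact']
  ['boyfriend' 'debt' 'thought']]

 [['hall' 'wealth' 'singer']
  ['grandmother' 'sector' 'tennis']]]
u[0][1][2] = 'child'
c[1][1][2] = 'method'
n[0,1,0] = 'boyfriend'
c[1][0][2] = 'woman'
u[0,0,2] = 'collection'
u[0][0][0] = 'effort'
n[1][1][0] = 'grandmother'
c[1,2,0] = 'energy'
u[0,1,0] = 'meal'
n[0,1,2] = 'thought'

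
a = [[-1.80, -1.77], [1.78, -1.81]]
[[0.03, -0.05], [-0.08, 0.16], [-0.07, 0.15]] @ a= [[-0.14, 0.04], [0.43, -0.15], [0.39, -0.15]]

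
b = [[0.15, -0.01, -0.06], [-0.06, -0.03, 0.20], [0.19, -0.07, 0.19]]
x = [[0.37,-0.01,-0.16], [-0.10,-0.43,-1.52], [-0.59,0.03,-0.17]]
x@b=[[0.03, 0.01, -0.05], [-0.28, 0.12, -0.37], [-0.12, 0.02, 0.01]]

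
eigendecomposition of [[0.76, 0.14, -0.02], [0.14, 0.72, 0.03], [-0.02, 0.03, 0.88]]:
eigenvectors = [[-0.65, 0.66, 0.38],[0.75, 0.48, 0.46],[-0.12, -0.58, 0.81]]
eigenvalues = [0.59, 0.88, 0.89]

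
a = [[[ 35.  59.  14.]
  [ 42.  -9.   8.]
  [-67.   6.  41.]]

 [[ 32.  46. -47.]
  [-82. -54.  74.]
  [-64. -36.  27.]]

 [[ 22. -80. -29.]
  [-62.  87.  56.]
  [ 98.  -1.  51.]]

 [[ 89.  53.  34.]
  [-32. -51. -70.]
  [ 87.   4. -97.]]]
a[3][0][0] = 89.0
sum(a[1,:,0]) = -114.0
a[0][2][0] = -67.0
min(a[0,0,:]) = 14.0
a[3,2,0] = 87.0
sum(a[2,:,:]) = 142.0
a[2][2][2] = 51.0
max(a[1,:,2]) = 74.0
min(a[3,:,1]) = -51.0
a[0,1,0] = 42.0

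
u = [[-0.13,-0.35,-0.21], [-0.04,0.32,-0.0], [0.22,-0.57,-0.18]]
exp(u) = [[0.86, -0.33, -0.18], [-0.04, 1.38, 0.00], [0.20, -0.65, 0.81]]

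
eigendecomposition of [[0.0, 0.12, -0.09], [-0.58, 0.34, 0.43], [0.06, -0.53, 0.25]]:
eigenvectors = [[-0.69+0.00j, 0.01+0.18j, 0.01-0.18j], [-0.38+0.00j, -0.71+0.00j, (-0.71-0j)], [-0.61+0.00j, (0.08-0.68j), 0.08+0.68j]]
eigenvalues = [(-0.01+0j), (0.3+0.55j), (0.3-0.55j)]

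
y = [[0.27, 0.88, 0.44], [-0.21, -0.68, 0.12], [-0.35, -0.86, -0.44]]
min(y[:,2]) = -0.441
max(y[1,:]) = 0.125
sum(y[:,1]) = -0.646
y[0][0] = 0.266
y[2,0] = -0.351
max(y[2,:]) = -0.351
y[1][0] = -0.209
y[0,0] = 0.266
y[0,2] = 0.444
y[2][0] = -0.351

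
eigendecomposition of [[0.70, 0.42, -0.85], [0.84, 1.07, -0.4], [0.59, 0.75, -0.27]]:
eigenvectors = [[-0.04+0.35j, -0.04-0.35j, 0.78+0.00j],[(0.76+0j), (0.76-0j), -0.47+0.00j],[0.54-0.00j, (0.54+0j), (0.41+0j)]]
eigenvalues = [(0.75+0.39j), (0.75-0.39j), (0.01+0j)]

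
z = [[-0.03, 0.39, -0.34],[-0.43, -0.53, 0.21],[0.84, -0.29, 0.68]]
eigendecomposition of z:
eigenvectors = [[(-0.42+0.21j), (-0.42-0.21j), -0.38+0.00j],[0.33-0.36j, 0.33+0.36j, 0.60+0.00j],[0.73+0.00j, 0.73-0.00j, (0.71+0j)]]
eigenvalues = [(0.07+0.38j), (0.07-0.38j), (-0.01+0j)]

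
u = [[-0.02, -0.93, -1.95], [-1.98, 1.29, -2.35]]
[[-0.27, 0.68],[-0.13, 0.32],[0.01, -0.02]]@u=[[-1.34, 1.13, -1.07], [-0.63, 0.53, -0.5], [0.04, -0.04, 0.03]]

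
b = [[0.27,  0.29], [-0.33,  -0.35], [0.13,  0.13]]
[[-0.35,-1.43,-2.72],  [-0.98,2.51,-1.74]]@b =[[0.02, 0.05], [-1.32, -1.39]]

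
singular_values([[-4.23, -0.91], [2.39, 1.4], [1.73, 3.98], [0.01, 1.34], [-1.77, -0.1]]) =[6.33, 3.17]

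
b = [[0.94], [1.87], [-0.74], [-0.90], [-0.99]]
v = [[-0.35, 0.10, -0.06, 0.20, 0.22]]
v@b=[[-0.50]]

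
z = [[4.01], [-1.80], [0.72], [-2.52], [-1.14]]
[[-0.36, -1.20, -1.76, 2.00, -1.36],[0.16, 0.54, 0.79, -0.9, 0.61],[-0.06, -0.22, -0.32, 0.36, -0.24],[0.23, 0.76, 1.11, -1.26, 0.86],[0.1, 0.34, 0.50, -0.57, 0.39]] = z @ [[-0.09,-0.30,-0.44,0.50,-0.34]]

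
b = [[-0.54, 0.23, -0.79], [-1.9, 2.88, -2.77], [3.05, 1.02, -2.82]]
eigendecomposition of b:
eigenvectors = [[0.20+0.24j,0.20-0.24j,0.02+0.00j], [(0.5+0.27j),0.50-0.27j,(0.98+0j)], [(0.76+0j),(0.76-0j),0.21+0.00j]]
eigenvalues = [(-1.36+1.33j), (-1.36-1.33j), (2.24+0j)]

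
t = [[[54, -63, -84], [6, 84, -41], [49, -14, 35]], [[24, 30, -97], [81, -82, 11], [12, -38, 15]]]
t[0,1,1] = 84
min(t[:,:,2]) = -97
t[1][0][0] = 24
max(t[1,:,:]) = 81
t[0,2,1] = -14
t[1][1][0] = 81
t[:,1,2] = [-41, 11]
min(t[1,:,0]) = 12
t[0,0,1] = -63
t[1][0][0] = 24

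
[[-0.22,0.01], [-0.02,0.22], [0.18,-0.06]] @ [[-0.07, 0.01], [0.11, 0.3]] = [[0.02, 0.00], [0.03, 0.07], [-0.02, -0.02]]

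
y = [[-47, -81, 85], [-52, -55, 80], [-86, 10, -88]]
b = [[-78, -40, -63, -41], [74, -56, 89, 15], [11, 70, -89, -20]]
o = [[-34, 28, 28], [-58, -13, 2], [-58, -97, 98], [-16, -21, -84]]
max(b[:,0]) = 74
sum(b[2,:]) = -28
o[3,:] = [-16, -21, -84]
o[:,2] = [28, 2, 98, -84]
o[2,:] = [-58, -97, 98]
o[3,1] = -21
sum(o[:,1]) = -103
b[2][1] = 70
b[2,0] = 11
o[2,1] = -97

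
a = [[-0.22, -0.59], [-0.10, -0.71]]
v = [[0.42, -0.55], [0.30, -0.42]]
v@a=[[-0.04, 0.14], [-0.02, 0.12]]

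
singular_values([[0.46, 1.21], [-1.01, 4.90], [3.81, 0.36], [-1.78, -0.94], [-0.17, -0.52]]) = [5.19, 4.33]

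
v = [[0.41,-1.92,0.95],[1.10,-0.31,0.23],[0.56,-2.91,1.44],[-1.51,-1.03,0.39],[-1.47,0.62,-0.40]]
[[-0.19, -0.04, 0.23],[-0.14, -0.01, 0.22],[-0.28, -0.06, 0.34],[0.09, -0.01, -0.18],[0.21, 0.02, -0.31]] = v @ [[-0.11,-0.0,0.19],[0.08,-0.01,-0.17],[0.01,-0.06,-0.18]]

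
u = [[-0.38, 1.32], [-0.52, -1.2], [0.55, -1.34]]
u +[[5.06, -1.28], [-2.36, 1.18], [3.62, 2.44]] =[[4.68, 0.04], [-2.88, -0.02], [4.17, 1.1]]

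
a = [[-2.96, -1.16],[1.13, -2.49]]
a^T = [[-2.96, 1.13], [-1.16, -2.49]]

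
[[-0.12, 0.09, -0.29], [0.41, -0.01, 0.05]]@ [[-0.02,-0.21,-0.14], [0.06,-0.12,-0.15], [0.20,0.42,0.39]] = [[-0.05, -0.11, -0.11], [0.0, -0.06, -0.04]]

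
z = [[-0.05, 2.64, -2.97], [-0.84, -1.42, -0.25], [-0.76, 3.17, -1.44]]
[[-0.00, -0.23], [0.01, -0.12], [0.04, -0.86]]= z@[[-0.03, 0.51], [0.01, -0.20], [0.01, -0.11]]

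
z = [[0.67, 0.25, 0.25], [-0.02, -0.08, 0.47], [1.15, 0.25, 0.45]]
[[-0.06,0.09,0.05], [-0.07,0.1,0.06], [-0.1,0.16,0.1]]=z @ [[-0.02,0.05,0.06], [-0.05,0.03,-0.09], [-0.15,0.21,0.12]]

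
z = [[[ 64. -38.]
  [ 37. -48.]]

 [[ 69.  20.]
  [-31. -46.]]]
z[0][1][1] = -48.0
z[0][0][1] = -38.0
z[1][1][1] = -46.0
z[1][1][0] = -31.0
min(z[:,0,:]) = -38.0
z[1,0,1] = 20.0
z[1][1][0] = -31.0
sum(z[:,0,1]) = -18.0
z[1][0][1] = 20.0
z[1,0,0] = 69.0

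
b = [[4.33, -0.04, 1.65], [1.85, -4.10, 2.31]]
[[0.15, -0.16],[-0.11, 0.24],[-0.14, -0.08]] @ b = [[0.35, 0.65, -0.12], [-0.03, -0.98, 0.37], [-0.75, 0.33, -0.42]]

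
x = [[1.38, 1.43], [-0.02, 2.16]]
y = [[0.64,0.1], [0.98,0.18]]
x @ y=[[2.28, 0.4], [2.10, 0.39]]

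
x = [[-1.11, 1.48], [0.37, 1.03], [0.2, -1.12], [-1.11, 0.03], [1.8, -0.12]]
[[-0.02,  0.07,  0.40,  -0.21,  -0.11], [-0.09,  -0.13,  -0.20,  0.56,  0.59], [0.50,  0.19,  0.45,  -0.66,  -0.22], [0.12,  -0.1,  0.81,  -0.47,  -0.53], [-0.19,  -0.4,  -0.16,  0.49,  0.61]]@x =[[0.16, -0.4], [0.45, -0.1], [-0.06, 0.44], [-0.44, -0.78], [0.58, -0.57]]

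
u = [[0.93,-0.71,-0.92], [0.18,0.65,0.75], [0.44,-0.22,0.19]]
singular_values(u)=[1.67, 0.8, 0.27]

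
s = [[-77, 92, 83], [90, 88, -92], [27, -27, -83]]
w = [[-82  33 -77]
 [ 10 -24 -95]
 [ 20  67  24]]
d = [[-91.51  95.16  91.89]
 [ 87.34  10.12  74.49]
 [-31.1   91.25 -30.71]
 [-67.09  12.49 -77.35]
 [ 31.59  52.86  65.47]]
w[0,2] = -77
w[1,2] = -95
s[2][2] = -83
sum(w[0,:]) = -126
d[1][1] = 10.12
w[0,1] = 33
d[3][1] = 12.49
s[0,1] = 92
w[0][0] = -82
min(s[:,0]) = -77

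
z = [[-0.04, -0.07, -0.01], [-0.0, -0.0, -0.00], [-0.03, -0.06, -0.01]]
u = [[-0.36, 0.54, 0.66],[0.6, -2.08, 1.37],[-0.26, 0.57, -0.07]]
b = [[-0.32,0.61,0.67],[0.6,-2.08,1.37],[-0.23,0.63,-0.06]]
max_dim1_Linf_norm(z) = 0.07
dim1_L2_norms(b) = [0.96, 2.56, 0.67]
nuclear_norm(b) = 3.62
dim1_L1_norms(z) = [0.12, 0.0, 0.1]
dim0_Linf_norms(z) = [0.04, 0.07, 0.01]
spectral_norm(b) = 2.64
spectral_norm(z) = 0.11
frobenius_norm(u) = 2.80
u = b + z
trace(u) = -2.51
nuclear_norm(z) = 0.11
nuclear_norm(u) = 3.61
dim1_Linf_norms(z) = [0.07, 0.0, 0.06]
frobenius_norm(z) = 0.11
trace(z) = -0.05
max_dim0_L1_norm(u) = 3.19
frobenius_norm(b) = 2.82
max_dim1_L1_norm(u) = 4.05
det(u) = -0.07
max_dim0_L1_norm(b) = 3.32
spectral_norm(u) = 2.63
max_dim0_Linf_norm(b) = 2.08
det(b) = -0.00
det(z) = 0.00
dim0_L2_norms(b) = [0.72, 2.26, 1.53]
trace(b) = -2.46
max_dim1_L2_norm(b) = 2.56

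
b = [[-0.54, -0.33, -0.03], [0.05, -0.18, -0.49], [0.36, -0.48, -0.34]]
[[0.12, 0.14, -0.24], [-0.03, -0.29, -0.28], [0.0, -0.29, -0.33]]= b @[[-0.12, -0.28, 0.13], [-0.18, -0.01, 0.49], [0.12, 0.57, 0.41]]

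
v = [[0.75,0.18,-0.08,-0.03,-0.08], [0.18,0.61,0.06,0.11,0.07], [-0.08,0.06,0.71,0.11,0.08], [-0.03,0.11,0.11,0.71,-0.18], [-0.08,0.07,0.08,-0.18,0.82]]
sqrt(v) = [[0.86, 0.11, -0.05, -0.02, -0.05], [0.11, 0.77, 0.04, 0.07, 0.05], [-0.05, 0.04, 0.84, 0.07, 0.05], [-0.02, 0.07, 0.07, 0.83, -0.11], [-0.05, 0.05, 0.05, -0.11, 0.89]]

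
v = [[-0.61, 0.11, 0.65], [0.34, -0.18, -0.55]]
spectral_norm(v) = 1.11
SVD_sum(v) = [[-0.56, 0.16, 0.68], [0.41, -0.12, -0.51]] + [[-0.05, -0.05, -0.03], [-0.07, -0.06, -0.04]]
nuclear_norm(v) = 1.25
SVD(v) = [[-0.8, 0.60],  [0.60, 0.80]] @ diag([1.1134734473790968, 0.13182140183487034]) @ [[0.62, -0.18, -0.76], [-0.68, -0.60, -0.42]]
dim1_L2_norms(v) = [0.9, 0.67]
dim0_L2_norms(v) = [0.7, 0.21, 0.85]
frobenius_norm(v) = 1.12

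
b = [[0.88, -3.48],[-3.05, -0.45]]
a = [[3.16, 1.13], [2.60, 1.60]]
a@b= [[-0.67, -11.51],[-2.59, -9.77]]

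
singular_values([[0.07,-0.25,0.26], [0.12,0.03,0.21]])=[0.41, 0.17]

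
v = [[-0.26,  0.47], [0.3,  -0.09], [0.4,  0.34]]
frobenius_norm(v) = 0.81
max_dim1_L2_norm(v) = 0.54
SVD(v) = [[-0.90, 0.11],[0.33, -0.44],[-0.28, -0.89]] @ diag([0.5915918717942898, 0.5587656550173146]) @ [[0.38, -0.93], [-0.93, -0.38]]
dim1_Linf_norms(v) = [0.47, 0.3, 0.4]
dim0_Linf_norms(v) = [0.4, 0.47]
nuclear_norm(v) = 1.15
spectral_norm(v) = 0.59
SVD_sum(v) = [[-0.2, 0.49], [0.07, -0.18], [-0.06, 0.15]] + [[-0.06, -0.02], [0.23, 0.09], [0.46, 0.19]]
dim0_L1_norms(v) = [0.96, 0.9]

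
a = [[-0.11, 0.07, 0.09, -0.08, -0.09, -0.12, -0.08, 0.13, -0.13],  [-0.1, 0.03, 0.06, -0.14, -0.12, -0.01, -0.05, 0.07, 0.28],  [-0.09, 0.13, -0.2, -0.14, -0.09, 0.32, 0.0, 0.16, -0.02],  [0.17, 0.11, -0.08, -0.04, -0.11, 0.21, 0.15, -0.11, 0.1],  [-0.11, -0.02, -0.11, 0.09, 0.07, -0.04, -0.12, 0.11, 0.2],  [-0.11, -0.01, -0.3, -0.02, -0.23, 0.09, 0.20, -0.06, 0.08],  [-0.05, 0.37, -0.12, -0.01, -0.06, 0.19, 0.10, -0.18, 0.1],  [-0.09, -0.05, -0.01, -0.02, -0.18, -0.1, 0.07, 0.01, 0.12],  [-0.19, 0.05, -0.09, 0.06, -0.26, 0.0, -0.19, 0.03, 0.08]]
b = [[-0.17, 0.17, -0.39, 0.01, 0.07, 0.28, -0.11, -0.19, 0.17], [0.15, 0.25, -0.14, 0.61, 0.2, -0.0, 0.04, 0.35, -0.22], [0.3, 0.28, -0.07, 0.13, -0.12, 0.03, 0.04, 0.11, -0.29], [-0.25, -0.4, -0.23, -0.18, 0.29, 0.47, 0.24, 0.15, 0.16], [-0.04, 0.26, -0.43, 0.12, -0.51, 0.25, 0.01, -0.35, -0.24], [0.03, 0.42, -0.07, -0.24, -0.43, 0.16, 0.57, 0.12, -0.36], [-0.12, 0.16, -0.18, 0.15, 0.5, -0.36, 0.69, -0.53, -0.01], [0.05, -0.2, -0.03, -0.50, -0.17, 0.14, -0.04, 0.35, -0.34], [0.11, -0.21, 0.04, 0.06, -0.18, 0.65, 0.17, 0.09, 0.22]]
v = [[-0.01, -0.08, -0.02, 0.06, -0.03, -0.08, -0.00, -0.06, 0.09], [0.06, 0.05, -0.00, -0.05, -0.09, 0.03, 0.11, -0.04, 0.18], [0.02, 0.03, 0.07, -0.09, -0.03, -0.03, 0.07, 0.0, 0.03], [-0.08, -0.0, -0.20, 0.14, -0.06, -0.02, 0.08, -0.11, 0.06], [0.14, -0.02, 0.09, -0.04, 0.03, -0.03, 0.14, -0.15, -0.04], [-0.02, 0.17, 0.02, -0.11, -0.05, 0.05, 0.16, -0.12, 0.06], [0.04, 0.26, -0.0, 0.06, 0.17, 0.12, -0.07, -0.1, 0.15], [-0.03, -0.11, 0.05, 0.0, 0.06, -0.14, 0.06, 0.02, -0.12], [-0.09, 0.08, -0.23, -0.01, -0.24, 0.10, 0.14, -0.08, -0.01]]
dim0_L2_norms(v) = [0.2, 0.35, 0.33, 0.23, 0.33, 0.24, 0.31, 0.27, 0.3]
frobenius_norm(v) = 0.86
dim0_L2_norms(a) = [0.36, 0.42, 0.43, 0.24, 0.45, 0.47, 0.37, 0.33, 0.43]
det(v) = -0.00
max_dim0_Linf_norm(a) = 0.37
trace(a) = 0.03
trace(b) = 0.74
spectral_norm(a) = 0.75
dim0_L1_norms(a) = [1.02, 0.84, 1.06, 0.6, 1.21, 1.08, 0.96, 0.86, 1.11]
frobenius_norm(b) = 2.49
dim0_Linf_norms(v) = [0.14, 0.26, 0.23, 0.14, 0.24, 0.14, 0.16, 0.15, 0.18]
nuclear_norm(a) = 2.97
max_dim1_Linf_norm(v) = 0.26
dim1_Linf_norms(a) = [0.13, 0.28, 0.32, 0.21, 0.2, 0.3, 0.37, 0.18, 0.26]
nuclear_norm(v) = 2.02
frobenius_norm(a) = 1.18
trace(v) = 0.27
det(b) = 0.00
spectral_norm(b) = 1.28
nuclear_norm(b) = 6.36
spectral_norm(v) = 0.53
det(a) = -0.00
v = b @ a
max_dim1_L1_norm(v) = 0.98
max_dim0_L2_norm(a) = 0.47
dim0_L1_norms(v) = [0.49, 0.8, 0.68, 0.56, 0.76, 0.6, 0.83, 0.68, 0.74]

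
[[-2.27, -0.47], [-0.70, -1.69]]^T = [[-2.27,-0.7], [-0.47,-1.69]]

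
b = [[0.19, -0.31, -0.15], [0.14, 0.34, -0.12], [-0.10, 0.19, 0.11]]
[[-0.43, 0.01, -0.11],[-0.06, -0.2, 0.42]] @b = [[-0.07,0.12,0.05],[-0.08,0.03,0.08]]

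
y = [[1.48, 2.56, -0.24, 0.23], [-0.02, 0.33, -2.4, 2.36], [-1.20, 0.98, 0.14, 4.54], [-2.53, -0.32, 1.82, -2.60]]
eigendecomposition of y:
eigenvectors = [[-0.20+0.00j, (-0.44+0j), -0.43+0.31j, (-0.43-0.31j)],[(0.56+0j), (-0.26+0j), -0.14-0.53j, -0.14+0.53j],[0.47+0.00j, (0.74+0j), (-0.62+0j), -0.62-0.00j],[-0.65+0.00j, (0.44+0j), -0.11-0.13j, -0.11+0.13j]]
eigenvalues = [(-4.42+0j), (3.18+0j), (0.3+2.36j), (0.3-2.36j)]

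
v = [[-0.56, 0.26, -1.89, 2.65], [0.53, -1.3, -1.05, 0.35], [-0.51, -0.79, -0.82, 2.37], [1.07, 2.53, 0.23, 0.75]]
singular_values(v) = [4.24, 3.11, 1.17, 0.72]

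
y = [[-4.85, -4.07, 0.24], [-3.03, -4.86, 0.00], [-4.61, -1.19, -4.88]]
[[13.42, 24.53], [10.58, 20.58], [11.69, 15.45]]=y@[[-2.0,-3.12],[-0.93,-2.29],[-0.28,0.34]]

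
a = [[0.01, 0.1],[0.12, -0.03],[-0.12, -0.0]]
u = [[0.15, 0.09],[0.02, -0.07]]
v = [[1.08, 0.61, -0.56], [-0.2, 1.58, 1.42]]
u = v @ a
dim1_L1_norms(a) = [0.11, 0.15, 0.12]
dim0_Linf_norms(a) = [0.12, 0.1]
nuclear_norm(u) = 0.25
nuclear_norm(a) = 0.27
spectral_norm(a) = 0.17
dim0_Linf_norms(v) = [1.08, 1.58, 1.42]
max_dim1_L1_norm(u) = 0.24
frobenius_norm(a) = 0.20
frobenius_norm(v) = 2.53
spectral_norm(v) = 2.13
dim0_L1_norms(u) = [0.17, 0.16]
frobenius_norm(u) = 0.19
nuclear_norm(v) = 3.49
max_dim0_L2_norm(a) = 0.17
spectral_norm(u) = 0.18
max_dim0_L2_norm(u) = 0.15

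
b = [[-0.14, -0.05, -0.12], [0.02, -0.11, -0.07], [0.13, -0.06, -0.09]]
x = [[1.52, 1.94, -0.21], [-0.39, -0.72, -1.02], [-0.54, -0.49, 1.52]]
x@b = [[-0.20, -0.28, -0.3], [-0.09, 0.16, 0.19], [0.26, -0.01, -0.04]]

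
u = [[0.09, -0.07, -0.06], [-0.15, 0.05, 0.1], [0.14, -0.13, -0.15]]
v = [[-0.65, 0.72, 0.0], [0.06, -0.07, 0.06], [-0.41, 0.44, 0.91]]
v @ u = [[-0.17,  0.08,  0.11], [0.02,  -0.02,  -0.02], [0.02,  -0.07,  -0.07]]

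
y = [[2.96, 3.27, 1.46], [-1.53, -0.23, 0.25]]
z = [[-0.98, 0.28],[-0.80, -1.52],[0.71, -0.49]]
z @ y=[[-3.33, -3.27, -1.36],[-0.04, -2.27, -1.55],[2.85, 2.43, 0.91]]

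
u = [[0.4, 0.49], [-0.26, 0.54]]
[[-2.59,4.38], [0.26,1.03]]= u @ [[-4.43, 5.41], [-1.66, 4.52]]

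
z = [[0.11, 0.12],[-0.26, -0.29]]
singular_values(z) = [0.42, 0.0]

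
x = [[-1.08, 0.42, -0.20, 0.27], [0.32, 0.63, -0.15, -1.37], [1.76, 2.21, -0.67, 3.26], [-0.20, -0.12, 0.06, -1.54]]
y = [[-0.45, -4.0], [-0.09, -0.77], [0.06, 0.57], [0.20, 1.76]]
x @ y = [[0.49, 4.36], [-0.48, -4.26], [-0.38, -3.39], [-0.2, -1.78]]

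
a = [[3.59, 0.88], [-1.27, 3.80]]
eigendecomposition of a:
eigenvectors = [[(-0.06+0.64j), -0.06-0.64j],[-0.77+0.00j, -0.77-0.00j]]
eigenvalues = [(3.7+1.05j), (3.7-1.05j)]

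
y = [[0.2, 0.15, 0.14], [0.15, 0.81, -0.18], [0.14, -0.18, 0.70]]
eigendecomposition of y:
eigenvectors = [[-0.91,0.4,-0.06], [0.27,0.5,-0.82], [0.30,0.77,0.57]]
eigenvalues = [0.11, 0.66, 0.95]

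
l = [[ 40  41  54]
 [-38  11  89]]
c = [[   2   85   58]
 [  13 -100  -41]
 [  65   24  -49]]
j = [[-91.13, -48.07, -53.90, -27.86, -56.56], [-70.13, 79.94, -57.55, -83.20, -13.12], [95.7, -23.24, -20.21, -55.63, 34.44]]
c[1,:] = [13, -100, -41]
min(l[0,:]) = 40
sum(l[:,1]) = 52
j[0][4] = -56.56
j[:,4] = [-56.56, -13.12, 34.44]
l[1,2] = 89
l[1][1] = 11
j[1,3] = -83.2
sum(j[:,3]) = -166.69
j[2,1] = -23.24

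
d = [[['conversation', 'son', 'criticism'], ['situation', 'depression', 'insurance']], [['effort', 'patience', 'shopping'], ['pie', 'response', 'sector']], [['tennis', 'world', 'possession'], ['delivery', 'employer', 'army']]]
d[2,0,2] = 'possession'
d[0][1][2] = 'insurance'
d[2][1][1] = 'employer'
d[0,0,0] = 'conversation'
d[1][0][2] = 'shopping'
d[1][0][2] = 'shopping'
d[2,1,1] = 'employer'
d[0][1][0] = 'situation'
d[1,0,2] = 'shopping'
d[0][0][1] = 'son'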